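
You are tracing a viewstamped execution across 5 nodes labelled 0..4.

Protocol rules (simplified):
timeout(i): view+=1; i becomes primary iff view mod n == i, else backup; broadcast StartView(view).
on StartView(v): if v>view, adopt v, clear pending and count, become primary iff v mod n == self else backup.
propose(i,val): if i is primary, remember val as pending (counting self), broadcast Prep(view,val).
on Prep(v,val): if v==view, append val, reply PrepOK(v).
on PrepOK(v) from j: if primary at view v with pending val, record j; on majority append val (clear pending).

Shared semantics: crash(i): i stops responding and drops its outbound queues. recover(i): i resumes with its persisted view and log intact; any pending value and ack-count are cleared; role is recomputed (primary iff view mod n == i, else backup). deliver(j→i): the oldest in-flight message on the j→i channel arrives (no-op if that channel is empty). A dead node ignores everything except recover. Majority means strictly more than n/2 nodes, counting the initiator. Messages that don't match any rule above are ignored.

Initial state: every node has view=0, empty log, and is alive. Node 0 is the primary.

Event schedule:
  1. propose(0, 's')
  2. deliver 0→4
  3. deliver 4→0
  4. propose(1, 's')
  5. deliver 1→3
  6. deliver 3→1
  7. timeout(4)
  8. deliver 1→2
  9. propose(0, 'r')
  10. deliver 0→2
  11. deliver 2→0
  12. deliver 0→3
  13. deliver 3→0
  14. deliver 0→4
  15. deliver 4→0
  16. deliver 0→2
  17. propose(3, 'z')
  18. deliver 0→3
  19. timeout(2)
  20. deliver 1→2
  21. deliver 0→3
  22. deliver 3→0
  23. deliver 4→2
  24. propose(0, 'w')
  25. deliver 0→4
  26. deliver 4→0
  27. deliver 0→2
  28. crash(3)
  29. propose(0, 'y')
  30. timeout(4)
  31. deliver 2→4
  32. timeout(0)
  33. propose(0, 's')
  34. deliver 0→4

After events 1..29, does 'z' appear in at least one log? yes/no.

no

after 1 — propose(0,'s'): ·
after 2 — deliver 0→4: n4:back/v0/[s]
after 3 — deliver 4→0: ·
after 4 — propose(1,'s'): ·
after 5 — deliver 1→3: ·
after 6 — deliver 3→1: ·
after 7 — timeout(4): n4:back/v1/[s]
after 8 — deliver 1→2: ·
after 9 — propose(0,'r'): ·
after 10 — deliver 0→2: n2:back/v0/[s]
after 11 — deliver 2→0: ·
after 12 — deliver 0→3: n3:back/v0/[s]
after 13 — deliver 3→0: n0:prim/v0/[r]
after 14 — deliver 0→4: ·
after 15 — deliver 4→0: n0:back/v1/[r]
after 16 — deliver 0→2: n2:back/v0/[s,r]
after 17 — propose(3,'z'): ·
after 18 — deliver 0→3: n3:back/v0/[s,r]
after 19 — timeout(2): n2:back/v1/[s,r]
after 20 — deliver 1→2: ·
after 21 — deliver 0→3: ·
after 22 — deliver 3→0: ·
after 23 — deliver 4→2: ·
after 24 — propose(0,'w'): ·
after 25 — deliver 0→4: ·
after 26 — deliver 4→0: ·
after 27 — deliver 0→2: ·
after 28 — crash(3): n3:✗back/v0/[s,r]
after 29 — propose(0,'y'): ·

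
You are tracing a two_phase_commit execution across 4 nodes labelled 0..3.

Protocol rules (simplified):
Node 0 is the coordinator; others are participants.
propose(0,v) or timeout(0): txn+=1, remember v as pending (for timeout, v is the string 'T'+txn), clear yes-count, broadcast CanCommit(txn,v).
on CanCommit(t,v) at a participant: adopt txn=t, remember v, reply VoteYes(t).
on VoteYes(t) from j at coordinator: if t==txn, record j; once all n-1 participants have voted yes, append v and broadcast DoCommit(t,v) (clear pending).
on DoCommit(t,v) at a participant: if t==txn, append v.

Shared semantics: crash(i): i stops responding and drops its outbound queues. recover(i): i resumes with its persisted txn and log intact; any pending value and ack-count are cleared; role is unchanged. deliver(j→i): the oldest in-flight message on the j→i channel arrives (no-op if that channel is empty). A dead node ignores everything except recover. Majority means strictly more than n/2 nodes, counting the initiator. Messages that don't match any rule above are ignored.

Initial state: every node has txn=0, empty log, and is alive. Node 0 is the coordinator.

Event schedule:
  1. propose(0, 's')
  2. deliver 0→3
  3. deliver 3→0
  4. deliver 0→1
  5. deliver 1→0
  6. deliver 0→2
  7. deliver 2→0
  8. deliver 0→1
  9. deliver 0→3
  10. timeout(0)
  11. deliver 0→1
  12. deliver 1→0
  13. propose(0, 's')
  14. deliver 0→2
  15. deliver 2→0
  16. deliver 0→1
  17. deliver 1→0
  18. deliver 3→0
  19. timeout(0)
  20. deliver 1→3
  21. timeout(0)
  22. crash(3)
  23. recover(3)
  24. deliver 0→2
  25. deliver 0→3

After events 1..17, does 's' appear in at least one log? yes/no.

e1 propose(0,'s'): 0[coor,t=1,-]
e2 deliver 0→3: 3[part,t=1,-]
e3 deliver 3→0: ·
e4 deliver 0→1: 1[part,t=1,-]
e5 deliver 1→0: ·
e6 deliver 0→2: 2[part,t=1,-]
e7 deliver 2→0: 0[coor,t=1,s]
e8 deliver 0→1: 1[part,t=1,s]
e9 deliver 0→3: 3[part,t=1,s]
e10 timeout(0): 0[coor,t=2,s]
e11 deliver 0→1: 1[part,t=2,s]
e12 deliver 1→0: ·
e13 propose(0,'s'): 0[coor,t=3,s]
e14 deliver 0→2: 2[part,t=1,s]
e15 deliver 2→0: ·
e16 deliver 0→1: 1[part,t=3,s]
e17 deliver 1→0: ·

yes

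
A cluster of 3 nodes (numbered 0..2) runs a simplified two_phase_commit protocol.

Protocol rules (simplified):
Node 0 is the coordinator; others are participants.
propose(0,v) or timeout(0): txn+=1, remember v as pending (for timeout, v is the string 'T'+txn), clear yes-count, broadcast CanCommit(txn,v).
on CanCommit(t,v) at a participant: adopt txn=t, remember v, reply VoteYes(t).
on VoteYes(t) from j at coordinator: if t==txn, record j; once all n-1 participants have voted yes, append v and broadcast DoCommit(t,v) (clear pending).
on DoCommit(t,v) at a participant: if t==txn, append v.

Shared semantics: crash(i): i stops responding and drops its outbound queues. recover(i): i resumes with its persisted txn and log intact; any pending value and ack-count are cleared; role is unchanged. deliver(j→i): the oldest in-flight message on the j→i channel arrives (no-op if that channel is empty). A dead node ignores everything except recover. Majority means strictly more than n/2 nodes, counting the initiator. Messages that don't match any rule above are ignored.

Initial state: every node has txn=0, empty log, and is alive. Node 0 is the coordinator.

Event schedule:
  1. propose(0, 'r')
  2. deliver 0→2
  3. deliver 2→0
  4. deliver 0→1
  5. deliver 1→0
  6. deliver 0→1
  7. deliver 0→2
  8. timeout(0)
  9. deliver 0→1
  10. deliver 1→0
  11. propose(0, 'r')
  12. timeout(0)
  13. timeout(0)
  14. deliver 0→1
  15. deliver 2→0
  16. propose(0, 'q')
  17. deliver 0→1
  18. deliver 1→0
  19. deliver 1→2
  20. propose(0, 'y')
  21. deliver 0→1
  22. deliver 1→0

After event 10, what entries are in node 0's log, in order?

r

after 1 — propose(0,'r'): n0:coor/t1/[-]
after 2 — deliver 0→2: n2:part/t1/[-]
after 3 — deliver 2→0: ·
after 4 — deliver 0→1: n1:part/t1/[-]
after 5 — deliver 1→0: n0:coor/t1/[r]
after 6 — deliver 0→1: n1:part/t1/[r]
after 7 — deliver 0→2: n2:part/t1/[r]
after 8 — timeout(0): n0:coor/t2/[r]
after 9 — deliver 0→1: n1:part/t2/[r]
after 10 — deliver 1→0: ·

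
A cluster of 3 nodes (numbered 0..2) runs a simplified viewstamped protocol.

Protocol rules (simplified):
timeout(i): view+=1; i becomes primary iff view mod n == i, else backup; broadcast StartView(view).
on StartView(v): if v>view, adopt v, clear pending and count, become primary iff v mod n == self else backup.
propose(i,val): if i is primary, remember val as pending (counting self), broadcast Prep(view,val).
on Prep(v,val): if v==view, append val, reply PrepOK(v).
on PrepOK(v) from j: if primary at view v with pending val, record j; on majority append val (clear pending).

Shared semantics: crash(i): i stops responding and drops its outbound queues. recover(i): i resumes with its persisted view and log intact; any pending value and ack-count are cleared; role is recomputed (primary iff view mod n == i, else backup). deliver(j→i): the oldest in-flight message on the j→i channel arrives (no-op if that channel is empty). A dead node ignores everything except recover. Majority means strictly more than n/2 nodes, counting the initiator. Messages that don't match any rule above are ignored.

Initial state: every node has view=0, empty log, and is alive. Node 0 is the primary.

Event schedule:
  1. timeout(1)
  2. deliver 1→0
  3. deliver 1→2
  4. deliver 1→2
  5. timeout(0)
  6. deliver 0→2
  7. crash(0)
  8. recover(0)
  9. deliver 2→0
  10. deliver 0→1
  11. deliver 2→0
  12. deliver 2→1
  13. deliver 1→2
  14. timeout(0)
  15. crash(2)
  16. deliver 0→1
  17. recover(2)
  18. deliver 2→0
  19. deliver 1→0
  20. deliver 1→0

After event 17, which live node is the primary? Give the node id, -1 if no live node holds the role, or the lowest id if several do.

0

step 1 timeout(1): 1={prim,v=1,log=-}
step 2 deliver 1→0: 0={back,v=1,log=-}
step 3 deliver 1→2: 2={back,v=1,log=-}
step 4 deliver 1→2: —
step 5 timeout(0): 0={back,v=2,log=-}
step 6 deliver 0→2: 2={prim,v=2,log=-}
step 7 crash(0): 0={✗back,v=2,log=-}
step 8 recover(0): 0={back,v=2,log=-}
step 9 deliver 2→0: —
step 10 deliver 0→1: —
step 11 deliver 2→0: —
step 12 deliver 2→1: —
step 13 deliver 1→2: —
step 14 timeout(0): 0={prim,v=3,log=-}
step 15 crash(2): 2={✗prim,v=2,log=-}
step 16 deliver 0→1: 1={back,v=3,log=-}
step 17 recover(2): 2={prim,v=2,log=-}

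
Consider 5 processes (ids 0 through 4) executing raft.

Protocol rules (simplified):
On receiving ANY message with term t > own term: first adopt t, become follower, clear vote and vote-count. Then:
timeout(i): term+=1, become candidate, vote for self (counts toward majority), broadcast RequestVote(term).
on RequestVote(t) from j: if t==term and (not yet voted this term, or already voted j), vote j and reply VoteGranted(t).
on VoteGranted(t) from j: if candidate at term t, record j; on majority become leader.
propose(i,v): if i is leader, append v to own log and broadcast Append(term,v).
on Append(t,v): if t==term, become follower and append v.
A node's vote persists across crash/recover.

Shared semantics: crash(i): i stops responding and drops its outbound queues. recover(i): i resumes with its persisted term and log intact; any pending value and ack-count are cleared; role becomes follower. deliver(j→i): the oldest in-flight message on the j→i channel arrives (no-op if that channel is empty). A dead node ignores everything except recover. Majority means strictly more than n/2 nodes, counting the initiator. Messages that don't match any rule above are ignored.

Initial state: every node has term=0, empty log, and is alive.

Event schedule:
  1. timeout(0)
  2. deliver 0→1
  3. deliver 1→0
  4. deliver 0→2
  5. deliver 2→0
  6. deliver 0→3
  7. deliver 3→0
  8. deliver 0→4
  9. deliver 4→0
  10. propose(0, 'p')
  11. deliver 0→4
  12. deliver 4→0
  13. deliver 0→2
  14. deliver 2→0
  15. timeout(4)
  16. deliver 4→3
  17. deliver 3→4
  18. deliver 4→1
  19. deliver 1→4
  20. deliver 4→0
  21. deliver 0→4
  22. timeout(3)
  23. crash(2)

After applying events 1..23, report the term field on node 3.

3

step 1 timeout(0): 0={cand,t=1,log=-}
step 2 deliver 0→1: 1={foll,t=1,log=-}
step 3 deliver 1→0: —
step 4 deliver 0→2: 2={foll,t=1,log=-}
step 5 deliver 2→0: 0={lead,t=1,log=-}
step 6 deliver 0→3: 3={foll,t=1,log=-}
step 7 deliver 3→0: —
step 8 deliver 0→4: 4={foll,t=1,log=-}
step 9 deliver 4→0: —
step 10 propose(0,'p'): 0={lead,t=1,log=p}
step 11 deliver 0→4: 4={foll,t=1,log=p}
step 12 deliver 4→0: —
step 13 deliver 0→2: 2={foll,t=1,log=p}
step 14 deliver 2→0: —
step 15 timeout(4): 4={cand,t=2,log=p}
step 16 deliver 4→3: 3={foll,t=2,log=-}
step 17 deliver 3→4: —
step 18 deliver 4→1: 1={foll,t=2,log=-}
step 19 deliver 1→4: 4={lead,t=2,log=p}
step 20 deliver 4→0: 0={foll,t=2,log=p}
step 21 deliver 0→4: —
step 22 timeout(3): 3={cand,t=3,log=-}
step 23 crash(2): 2={✗foll,t=1,log=p}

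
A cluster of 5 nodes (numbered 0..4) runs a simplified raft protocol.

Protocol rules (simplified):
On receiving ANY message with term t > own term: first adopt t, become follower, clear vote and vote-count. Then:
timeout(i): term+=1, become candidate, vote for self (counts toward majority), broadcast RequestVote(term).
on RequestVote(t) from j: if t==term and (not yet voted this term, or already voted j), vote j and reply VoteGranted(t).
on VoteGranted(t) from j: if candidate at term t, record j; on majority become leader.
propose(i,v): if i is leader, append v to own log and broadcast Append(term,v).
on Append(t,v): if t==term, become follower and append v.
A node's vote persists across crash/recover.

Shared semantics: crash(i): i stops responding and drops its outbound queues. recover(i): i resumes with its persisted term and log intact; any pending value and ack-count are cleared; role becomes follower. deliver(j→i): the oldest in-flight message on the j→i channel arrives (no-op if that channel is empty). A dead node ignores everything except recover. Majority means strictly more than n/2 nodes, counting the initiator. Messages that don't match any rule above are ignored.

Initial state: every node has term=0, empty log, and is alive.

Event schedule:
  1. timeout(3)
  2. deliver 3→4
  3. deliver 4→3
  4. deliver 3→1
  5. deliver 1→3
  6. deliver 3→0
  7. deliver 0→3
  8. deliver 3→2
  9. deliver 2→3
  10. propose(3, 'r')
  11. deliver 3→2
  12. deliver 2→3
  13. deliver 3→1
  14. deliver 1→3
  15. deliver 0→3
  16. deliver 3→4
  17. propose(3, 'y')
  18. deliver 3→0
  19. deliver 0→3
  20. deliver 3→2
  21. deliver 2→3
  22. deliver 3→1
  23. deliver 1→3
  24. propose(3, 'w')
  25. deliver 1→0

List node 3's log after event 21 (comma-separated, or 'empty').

r,y

[1] timeout(3) → N3(cand t1 [-])
[2] deliver 3→4 → N4(foll t1 [-])
[3] deliver 4→3 → ∅
[4] deliver 3→1 → N1(foll t1 [-])
[5] deliver 1→3 → N3(lead t1 [-])
[6] deliver 3→0 → N0(foll t1 [-])
[7] deliver 0→3 → ∅
[8] deliver 3→2 → N2(foll t1 [-])
[9] deliver 2→3 → ∅
[10] propose(3,'r') → N3(lead t1 [r])
[11] deliver 3→2 → N2(foll t1 [r])
[12] deliver 2→3 → ∅
[13] deliver 3→1 → N1(foll t1 [r])
[14] deliver 1→3 → ∅
[15] deliver 0→3 → ∅
[16] deliver 3→4 → N4(foll t1 [r])
[17] propose(3,'y') → N3(lead t1 [r,y])
[18] deliver 3→0 → N0(foll t1 [r])
[19] deliver 0→3 → ∅
[20] deliver 3→2 → N2(foll t1 [r,y])
[21] deliver 2→3 → ∅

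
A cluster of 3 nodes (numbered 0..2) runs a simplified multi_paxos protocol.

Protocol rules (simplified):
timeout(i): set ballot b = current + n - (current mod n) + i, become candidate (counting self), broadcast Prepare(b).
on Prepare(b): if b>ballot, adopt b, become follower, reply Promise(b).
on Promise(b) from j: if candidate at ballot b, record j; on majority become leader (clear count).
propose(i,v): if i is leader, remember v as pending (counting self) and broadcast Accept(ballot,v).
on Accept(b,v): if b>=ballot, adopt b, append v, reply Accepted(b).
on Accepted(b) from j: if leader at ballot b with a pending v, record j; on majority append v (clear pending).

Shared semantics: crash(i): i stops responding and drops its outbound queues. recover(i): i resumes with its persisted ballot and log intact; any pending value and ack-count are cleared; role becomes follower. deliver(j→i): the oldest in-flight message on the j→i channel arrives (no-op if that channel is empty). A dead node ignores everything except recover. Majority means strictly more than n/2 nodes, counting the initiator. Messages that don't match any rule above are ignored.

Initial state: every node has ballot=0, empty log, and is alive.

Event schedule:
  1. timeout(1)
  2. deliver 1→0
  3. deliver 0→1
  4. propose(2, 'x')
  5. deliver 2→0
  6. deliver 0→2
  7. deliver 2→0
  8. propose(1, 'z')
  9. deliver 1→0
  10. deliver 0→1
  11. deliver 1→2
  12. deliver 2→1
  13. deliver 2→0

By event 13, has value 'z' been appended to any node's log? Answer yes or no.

[1] timeout(1) → N1(cand b4 [-])
[2] deliver 1→0 → N0(foll b4 [-])
[3] deliver 0→1 → N1(lead b4 [-])
[4] propose(2,'x') → ∅
[5] deliver 2→0 → ∅
[6] deliver 0→2 → ∅
[7] deliver 2→0 → ∅
[8] propose(1,'z') → ∅
[9] deliver 1→0 → N0(foll b4 [z])
[10] deliver 0→1 → N1(lead b4 [z])
[11] deliver 1→2 → N2(foll b4 [-])
[12] deliver 2→1 → ∅
[13] deliver 2→0 → ∅

yes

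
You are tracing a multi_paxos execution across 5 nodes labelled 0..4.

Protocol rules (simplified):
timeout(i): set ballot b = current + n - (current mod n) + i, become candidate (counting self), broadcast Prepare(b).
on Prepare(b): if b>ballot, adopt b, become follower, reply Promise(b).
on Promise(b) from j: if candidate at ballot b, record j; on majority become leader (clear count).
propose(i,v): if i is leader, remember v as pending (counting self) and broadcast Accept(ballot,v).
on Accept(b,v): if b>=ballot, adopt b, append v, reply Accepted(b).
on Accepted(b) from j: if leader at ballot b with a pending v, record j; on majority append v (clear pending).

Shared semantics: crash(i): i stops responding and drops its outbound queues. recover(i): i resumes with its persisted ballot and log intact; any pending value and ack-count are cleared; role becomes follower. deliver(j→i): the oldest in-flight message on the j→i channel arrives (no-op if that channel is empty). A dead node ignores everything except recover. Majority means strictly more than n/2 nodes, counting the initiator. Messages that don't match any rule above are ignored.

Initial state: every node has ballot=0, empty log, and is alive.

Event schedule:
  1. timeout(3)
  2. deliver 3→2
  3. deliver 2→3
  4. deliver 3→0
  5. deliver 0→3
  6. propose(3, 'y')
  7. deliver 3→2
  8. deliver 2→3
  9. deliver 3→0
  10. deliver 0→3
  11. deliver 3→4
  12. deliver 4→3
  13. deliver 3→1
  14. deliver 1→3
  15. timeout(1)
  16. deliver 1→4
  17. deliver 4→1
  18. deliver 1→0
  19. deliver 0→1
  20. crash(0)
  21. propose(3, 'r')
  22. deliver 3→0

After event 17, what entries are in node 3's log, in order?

step 1 timeout(3): 3={cand,b=8,log=-}
step 2 deliver 3→2: 2={foll,b=8,log=-}
step 3 deliver 2→3: —
step 4 deliver 3→0: 0={foll,b=8,log=-}
step 5 deliver 0→3: 3={lead,b=8,log=-}
step 6 propose(3,'y'): —
step 7 deliver 3→2: 2={foll,b=8,log=y}
step 8 deliver 2→3: —
step 9 deliver 3→0: 0={foll,b=8,log=y}
step 10 deliver 0→3: 3={lead,b=8,log=y}
step 11 deliver 3→4: 4={foll,b=8,log=-}
step 12 deliver 4→3: —
step 13 deliver 3→1: 1={foll,b=8,log=-}
step 14 deliver 1→3: —
step 15 timeout(1): 1={cand,b=11,log=-}
step 16 deliver 1→4: 4={foll,b=11,log=-}
step 17 deliver 4→1: —

y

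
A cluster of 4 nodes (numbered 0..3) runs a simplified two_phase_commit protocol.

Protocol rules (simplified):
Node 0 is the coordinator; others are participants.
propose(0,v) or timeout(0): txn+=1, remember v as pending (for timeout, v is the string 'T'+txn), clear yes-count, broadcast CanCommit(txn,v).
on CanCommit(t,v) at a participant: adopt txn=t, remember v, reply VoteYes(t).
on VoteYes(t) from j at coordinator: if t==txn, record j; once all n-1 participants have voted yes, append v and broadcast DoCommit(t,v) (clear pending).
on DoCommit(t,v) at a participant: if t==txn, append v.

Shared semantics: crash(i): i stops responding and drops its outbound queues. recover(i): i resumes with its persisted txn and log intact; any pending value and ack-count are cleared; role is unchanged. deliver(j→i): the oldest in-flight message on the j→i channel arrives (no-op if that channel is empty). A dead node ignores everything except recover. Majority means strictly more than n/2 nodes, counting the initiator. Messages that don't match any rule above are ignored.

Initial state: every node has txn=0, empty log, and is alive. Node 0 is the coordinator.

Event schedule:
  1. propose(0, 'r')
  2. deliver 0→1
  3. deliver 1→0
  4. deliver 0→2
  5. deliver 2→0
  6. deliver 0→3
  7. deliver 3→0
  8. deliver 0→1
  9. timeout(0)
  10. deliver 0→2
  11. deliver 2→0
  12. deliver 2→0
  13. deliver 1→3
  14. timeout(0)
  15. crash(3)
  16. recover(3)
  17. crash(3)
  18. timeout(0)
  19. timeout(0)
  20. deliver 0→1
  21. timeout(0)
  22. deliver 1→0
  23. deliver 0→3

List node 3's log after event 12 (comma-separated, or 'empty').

e1 propose(0,'r'): 0[coor,t=1,-]
e2 deliver 0→1: 1[part,t=1,-]
e3 deliver 1→0: ·
e4 deliver 0→2: 2[part,t=1,-]
e5 deliver 2→0: ·
e6 deliver 0→3: 3[part,t=1,-]
e7 deliver 3→0: 0[coor,t=1,r]
e8 deliver 0→1: 1[part,t=1,r]
e9 timeout(0): 0[coor,t=2,r]
e10 deliver 0→2: 2[part,t=1,r]
e11 deliver 2→0: ·
e12 deliver 2→0: ·

empty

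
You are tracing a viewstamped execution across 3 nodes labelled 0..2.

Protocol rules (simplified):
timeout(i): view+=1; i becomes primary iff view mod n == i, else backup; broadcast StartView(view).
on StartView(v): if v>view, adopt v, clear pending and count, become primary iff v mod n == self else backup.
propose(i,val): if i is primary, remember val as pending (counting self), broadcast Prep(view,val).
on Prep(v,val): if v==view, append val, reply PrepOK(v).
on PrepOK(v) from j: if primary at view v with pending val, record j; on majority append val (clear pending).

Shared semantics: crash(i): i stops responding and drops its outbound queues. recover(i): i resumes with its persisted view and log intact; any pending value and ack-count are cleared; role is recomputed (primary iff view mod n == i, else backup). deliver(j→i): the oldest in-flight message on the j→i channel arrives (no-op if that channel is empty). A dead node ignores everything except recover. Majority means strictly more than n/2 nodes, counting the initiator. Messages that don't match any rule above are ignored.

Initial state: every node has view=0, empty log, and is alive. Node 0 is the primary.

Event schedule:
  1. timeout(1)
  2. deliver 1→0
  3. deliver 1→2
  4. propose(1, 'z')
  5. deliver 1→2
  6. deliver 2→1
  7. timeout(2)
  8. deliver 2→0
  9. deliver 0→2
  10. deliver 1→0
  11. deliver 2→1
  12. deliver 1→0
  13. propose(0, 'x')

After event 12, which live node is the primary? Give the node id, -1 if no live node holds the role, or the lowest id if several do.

2

e1 timeout(1): 1[prim,v=1,-]
e2 deliver 1→0: 0[back,v=1,-]
e3 deliver 1→2: 2[back,v=1,-]
e4 propose(1,'z'): ·
e5 deliver 1→2: 2[back,v=1,z]
e6 deliver 2→1: 1[prim,v=1,z]
e7 timeout(2): 2[prim,v=2,z]
e8 deliver 2→0: 0[back,v=2,-]
e9 deliver 0→2: ·
e10 deliver 1→0: ·
e11 deliver 2→1: 1[back,v=2,z]
e12 deliver 1→0: ·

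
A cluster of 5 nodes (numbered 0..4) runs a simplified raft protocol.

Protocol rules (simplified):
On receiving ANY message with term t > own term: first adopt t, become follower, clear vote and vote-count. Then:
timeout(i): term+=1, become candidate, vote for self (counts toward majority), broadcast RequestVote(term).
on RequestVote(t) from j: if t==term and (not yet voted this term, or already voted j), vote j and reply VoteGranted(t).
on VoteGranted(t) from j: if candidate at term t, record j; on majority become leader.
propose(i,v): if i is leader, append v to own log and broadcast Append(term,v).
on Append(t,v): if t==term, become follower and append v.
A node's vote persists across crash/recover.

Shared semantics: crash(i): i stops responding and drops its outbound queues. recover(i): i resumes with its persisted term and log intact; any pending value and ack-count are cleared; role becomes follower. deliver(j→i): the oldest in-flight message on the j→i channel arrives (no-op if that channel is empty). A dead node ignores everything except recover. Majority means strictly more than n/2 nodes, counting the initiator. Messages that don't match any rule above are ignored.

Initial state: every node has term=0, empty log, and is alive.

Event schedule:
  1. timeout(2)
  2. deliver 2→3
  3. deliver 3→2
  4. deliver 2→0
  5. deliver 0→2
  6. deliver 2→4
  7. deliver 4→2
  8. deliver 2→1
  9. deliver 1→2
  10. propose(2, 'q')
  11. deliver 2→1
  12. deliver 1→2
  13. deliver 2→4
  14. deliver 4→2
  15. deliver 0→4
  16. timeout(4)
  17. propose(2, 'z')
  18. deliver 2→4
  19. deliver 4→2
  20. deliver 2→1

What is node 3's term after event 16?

1

1. timeout(2):  <2:cand t1 ->
2. deliver 2→3:  <3:foll t1 ->
3. deliver 3→2:  nop
4. deliver 2→0:  <0:foll t1 ->
5. deliver 0→2:  <2:lead t1 ->
6. deliver 2→4:  <4:foll t1 ->
7. deliver 4→2:  nop
8. deliver 2→1:  <1:foll t1 ->
9. deliver 1→2:  nop
10. propose(2,'q'):  <2:lead t1 q>
11. deliver 2→1:  <1:foll t1 q>
12. deliver 1→2:  nop
13. deliver 2→4:  <4:foll t1 q>
14. deliver 4→2:  nop
15. deliver 0→4:  nop
16. timeout(4):  <4:cand t2 q>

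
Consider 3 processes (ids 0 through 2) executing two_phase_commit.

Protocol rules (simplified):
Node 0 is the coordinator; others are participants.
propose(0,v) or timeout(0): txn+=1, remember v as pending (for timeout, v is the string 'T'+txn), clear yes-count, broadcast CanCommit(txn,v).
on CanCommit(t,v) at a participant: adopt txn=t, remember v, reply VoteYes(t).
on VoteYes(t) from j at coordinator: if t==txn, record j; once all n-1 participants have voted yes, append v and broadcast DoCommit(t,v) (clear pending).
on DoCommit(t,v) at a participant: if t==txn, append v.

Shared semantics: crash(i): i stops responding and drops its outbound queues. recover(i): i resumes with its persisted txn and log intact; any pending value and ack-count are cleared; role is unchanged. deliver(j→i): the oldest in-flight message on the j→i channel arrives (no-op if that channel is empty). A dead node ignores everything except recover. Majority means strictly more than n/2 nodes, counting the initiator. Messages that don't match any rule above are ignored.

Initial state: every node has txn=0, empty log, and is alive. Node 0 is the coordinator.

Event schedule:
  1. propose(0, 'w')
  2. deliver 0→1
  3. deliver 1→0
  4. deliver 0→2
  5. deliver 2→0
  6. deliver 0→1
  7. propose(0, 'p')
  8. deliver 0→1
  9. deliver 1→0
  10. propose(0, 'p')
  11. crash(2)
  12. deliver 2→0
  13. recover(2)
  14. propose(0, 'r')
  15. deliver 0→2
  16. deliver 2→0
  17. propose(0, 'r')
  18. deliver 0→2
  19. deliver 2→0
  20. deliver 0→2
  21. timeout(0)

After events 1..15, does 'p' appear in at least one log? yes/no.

no

step 1 propose(0,'w'): 0={coor,t=1,log=-}
step 2 deliver 0→1: 1={part,t=1,log=-}
step 3 deliver 1→0: —
step 4 deliver 0→2: 2={part,t=1,log=-}
step 5 deliver 2→0: 0={coor,t=1,log=w}
step 6 deliver 0→1: 1={part,t=1,log=w}
step 7 propose(0,'p'): 0={coor,t=2,log=w}
step 8 deliver 0→1: 1={part,t=2,log=w}
step 9 deliver 1→0: —
step 10 propose(0,'p'): 0={coor,t=3,log=w}
step 11 crash(2): 2={✗part,t=1,log=-}
step 12 deliver 2→0: —
step 13 recover(2): 2={part,t=1,log=-}
step 14 propose(0,'r'): 0={coor,t=4,log=w}
step 15 deliver 0→2: 2={part,t=1,log=w}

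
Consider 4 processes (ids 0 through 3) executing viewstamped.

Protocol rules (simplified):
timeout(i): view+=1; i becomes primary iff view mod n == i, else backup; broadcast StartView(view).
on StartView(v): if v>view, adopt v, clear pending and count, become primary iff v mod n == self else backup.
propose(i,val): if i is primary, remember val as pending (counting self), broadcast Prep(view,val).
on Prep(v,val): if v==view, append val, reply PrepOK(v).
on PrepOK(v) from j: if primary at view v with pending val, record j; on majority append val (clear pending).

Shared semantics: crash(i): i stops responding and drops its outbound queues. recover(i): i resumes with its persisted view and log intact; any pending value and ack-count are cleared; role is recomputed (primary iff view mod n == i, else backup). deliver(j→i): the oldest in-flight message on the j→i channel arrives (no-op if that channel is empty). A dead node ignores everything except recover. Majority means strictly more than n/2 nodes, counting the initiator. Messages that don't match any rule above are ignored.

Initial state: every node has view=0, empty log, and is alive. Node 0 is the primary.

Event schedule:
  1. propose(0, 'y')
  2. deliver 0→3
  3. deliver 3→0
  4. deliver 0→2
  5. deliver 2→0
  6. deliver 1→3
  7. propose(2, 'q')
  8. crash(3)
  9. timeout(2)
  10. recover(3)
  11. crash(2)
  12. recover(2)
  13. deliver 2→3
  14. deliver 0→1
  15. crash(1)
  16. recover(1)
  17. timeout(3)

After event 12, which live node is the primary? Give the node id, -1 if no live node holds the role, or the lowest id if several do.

0

step 1 propose(0,'y'): —
step 2 deliver 0→3: 3={back,v=0,log=y}
step 3 deliver 3→0: —
step 4 deliver 0→2: 2={back,v=0,log=y}
step 5 deliver 2→0: 0={prim,v=0,log=y}
step 6 deliver 1→3: —
step 7 propose(2,'q'): —
step 8 crash(3): 3={✗back,v=0,log=y}
step 9 timeout(2): 2={back,v=1,log=y}
step 10 recover(3): 3={back,v=0,log=y}
step 11 crash(2): 2={✗back,v=1,log=y}
step 12 recover(2): 2={back,v=1,log=y}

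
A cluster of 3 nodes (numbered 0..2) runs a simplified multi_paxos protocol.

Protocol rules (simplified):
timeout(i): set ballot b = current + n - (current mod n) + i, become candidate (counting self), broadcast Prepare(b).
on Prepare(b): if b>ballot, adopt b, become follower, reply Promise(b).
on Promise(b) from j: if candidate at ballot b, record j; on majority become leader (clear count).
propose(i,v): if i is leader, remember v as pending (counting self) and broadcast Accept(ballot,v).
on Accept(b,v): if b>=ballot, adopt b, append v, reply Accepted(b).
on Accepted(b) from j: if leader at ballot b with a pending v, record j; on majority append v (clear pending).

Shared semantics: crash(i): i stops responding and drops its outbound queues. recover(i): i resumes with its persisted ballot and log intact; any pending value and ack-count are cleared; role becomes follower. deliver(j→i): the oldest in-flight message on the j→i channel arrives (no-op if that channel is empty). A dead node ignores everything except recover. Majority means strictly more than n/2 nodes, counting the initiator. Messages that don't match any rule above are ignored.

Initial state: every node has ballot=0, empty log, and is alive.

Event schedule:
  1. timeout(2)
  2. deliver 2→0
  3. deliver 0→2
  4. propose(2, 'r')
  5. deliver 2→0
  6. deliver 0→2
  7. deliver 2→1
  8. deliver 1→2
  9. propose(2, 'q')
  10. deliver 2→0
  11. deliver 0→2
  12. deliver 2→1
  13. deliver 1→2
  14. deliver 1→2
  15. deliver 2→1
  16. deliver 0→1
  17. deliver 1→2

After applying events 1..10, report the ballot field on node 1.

5

1. timeout(2):  <2:cand b5 ->
2. deliver 2→0:  <0:foll b5 ->
3. deliver 0→2:  <2:lead b5 ->
4. propose(2,'r'):  nop
5. deliver 2→0:  <0:foll b5 r>
6. deliver 0→2:  <2:lead b5 r>
7. deliver 2→1:  <1:foll b5 ->
8. deliver 1→2:  nop
9. propose(2,'q'):  nop
10. deliver 2→0:  <0:foll b5 r,q>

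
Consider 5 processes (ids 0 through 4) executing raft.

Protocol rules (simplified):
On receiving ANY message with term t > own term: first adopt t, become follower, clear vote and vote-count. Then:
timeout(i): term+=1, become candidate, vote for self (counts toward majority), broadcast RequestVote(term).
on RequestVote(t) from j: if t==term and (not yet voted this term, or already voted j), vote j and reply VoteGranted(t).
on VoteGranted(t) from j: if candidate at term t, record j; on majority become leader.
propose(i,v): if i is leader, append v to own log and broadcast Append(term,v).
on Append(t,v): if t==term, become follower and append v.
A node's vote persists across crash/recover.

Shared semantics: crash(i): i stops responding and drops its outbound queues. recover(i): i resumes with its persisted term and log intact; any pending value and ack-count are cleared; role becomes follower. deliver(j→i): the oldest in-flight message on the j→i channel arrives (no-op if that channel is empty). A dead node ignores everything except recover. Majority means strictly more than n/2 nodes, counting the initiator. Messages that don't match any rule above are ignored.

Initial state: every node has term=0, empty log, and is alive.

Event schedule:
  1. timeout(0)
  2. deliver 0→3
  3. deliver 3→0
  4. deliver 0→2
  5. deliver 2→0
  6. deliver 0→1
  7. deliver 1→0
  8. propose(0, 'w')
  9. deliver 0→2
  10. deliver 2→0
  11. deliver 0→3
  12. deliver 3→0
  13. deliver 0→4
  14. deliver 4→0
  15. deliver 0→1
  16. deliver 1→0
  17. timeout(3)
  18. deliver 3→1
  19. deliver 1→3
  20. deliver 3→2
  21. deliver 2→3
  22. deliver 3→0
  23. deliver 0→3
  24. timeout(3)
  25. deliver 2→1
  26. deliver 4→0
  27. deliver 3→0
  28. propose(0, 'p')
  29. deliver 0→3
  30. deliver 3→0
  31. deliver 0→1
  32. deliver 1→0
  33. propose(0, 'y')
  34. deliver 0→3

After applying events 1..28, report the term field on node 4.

1

e1 timeout(0): 0[cand,t=1,-]
e2 deliver 0→3: 3[foll,t=1,-]
e3 deliver 3→0: ·
e4 deliver 0→2: 2[foll,t=1,-]
e5 deliver 2→0: 0[lead,t=1,-]
e6 deliver 0→1: 1[foll,t=1,-]
e7 deliver 1→0: ·
e8 propose(0,'w'): 0[lead,t=1,w]
e9 deliver 0→2: 2[foll,t=1,w]
e10 deliver 2→0: ·
e11 deliver 0→3: 3[foll,t=1,w]
e12 deliver 3→0: ·
e13 deliver 0→4: 4[foll,t=1,-]
e14 deliver 4→0: ·
e15 deliver 0→1: 1[foll,t=1,w]
e16 deliver 1→0: ·
e17 timeout(3): 3[cand,t=2,w]
e18 deliver 3→1: 1[foll,t=2,w]
e19 deliver 1→3: ·
e20 deliver 3→2: 2[foll,t=2,w]
e21 deliver 2→3: 3[lead,t=2,w]
e22 deliver 3→0: 0[foll,t=2,w]
e23 deliver 0→3: ·
e24 timeout(3): 3[cand,t=3,w]
e25 deliver 2→1: ·
e26 deliver 4→0: ·
e27 deliver 3→0: 0[foll,t=3,w]
e28 propose(0,'p'): ·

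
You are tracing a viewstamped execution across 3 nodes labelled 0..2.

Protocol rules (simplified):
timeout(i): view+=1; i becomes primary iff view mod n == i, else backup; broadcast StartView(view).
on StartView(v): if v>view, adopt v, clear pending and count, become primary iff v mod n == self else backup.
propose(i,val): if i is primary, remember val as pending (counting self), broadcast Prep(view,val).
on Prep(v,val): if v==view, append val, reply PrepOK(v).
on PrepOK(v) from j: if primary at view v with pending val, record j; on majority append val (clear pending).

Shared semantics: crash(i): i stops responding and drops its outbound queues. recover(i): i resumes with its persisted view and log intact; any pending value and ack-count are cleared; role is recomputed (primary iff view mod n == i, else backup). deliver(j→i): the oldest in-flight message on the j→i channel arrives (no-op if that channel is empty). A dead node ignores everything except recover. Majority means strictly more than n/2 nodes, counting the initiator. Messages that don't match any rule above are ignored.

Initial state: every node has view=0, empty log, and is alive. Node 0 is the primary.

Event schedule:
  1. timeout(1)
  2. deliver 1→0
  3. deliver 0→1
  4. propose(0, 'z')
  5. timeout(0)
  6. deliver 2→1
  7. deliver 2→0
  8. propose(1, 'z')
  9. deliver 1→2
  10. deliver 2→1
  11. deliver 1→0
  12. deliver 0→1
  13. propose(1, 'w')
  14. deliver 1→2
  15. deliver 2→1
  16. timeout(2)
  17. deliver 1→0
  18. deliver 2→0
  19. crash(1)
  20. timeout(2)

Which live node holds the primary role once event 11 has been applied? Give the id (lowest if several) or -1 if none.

1

[1] timeout(1) → N1(prim v1 [-])
[2] deliver 1→0 → N0(back v1 [-])
[3] deliver 0→1 → ∅
[4] propose(0,'z') → ∅
[5] timeout(0) → N0(back v2 [-])
[6] deliver 2→1 → ∅
[7] deliver 2→0 → ∅
[8] propose(1,'z') → ∅
[9] deliver 1→2 → N2(back v1 [-])
[10] deliver 2→1 → ∅
[11] deliver 1→0 → ∅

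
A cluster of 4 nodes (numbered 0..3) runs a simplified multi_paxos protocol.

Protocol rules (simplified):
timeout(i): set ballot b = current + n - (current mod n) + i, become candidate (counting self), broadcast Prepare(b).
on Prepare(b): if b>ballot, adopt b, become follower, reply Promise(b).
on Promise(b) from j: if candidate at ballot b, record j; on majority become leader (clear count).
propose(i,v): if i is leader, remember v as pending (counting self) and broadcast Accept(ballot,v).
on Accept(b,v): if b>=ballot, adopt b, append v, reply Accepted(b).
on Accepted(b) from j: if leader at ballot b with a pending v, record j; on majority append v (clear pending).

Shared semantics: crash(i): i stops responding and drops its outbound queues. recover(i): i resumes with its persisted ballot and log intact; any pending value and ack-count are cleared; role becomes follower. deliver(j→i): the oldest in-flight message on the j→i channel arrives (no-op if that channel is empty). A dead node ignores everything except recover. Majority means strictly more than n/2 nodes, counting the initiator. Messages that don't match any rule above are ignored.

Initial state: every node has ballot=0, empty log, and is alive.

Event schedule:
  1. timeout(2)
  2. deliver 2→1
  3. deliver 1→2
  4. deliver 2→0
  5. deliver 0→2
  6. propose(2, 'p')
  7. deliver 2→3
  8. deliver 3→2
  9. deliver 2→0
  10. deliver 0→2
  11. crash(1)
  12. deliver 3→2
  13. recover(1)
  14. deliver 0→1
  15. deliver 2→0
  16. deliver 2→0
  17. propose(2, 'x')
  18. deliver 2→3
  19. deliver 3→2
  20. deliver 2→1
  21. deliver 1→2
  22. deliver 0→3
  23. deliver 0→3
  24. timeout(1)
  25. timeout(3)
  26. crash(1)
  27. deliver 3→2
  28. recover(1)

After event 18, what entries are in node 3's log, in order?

1. timeout(2):  <2:cand b6 ->
2. deliver 2→1:  <1:foll b6 ->
3. deliver 1→2:  nop
4. deliver 2→0:  <0:foll b6 ->
5. deliver 0→2:  <2:lead b6 ->
6. propose(2,'p'):  nop
7. deliver 2→3:  <3:foll b6 ->
8. deliver 3→2:  nop
9. deliver 2→0:  <0:foll b6 p>
10. deliver 0→2:  nop
11. crash(1):  <1:✗foll b6 ->
12. deliver 3→2:  nop
13. recover(1):  <1:foll b6 ->
14. deliver 0→1:  nop
15. deliver 2→0:  nop
16. deliver 2→0:  nop
17. propose(2,'x'):  nop
18. deliver 2→3:  <3:foll b6 p>

p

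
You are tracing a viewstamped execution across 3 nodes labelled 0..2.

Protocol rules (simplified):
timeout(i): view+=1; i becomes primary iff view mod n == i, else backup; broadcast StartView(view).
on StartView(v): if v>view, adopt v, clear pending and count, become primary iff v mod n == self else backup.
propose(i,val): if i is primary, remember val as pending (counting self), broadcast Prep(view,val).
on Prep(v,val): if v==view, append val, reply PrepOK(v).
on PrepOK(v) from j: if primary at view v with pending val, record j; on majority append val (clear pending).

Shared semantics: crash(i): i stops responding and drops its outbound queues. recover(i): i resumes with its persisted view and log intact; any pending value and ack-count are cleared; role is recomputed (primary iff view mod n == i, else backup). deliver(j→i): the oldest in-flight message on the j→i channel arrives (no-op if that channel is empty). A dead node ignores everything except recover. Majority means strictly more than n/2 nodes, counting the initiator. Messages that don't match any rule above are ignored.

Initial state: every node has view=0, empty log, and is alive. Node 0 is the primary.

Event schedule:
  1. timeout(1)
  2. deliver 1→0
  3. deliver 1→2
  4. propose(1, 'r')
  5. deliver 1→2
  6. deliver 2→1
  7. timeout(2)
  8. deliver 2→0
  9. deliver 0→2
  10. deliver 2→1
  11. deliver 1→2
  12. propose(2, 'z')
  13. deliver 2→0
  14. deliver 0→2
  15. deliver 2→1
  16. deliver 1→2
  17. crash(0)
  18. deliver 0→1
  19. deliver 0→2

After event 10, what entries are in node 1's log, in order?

r

after 1 — timeout(1): n1:prim/v1/[-]
after 2 — deliver 1→0: n0:back/v1/[-]
after 3 — deliver 1→2: n2:back/v1/[-]
after 4 — propose(1,'r'): ·
after 5 — deliver 1→2: n2:back/v1/[r]
after 6 — deliver 2→1: n1:prim/v1/[r]
after 7 — timeout(2): n2:prim/v2/[r]
after 8 — deliver 2→0: n0:back/v2/[-]
after 9 — deliver 0→2: ·
after 10 — deliver 2→1: n1:back/v2/[r]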